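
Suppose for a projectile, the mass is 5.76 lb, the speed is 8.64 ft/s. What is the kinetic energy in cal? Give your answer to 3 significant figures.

KE is given directly by: KE = ½mv².
m = 5.76 lb = 2.613 kg; v = 8.64 ft/s = 2.633 m/s.
KE = 9.060 J  (the unit combination reduces to kg·m²/s² = J)
9.060 J × (1 cal / 4.184 J) = 2.165 cal

2.17 cal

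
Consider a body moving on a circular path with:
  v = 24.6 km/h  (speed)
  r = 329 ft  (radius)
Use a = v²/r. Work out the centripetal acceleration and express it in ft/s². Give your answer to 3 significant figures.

a is given directly by: a = v²/r.
v = 24.6 km/h = 6.833 m/s; r = 329 ft = 100.3 m.
a = 0.4656 m/s²
0.4656 m/s² × (1 ft/s² / 0.3048 m/s²) = 1.528 ft/s²

1.53 ft/s²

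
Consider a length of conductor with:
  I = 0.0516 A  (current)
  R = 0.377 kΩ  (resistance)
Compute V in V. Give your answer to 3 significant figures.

Directly: V = IR.
I = 0.0516 A; R = 0.377 kΩ = 377.0 Ω.
V = 19.45 V  (the unit combination reduces to kg·m²/(A·s³) = V)

19.5 V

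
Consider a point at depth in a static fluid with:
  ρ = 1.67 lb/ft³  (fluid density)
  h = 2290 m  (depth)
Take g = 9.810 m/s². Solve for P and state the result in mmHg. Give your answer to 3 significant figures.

Directly: P = ρgh.
ρ = 1.67 lb/ft³ = 26.75 kg/m³; h = 2290 m; g = 9.810 m/s².
P = 6.010×10^5 Pa  (the unit combination reduces to kg/(m·s²) = Pa)
6.010×10^5 Pa × (1 mmHg / 133.3 Pa) = 4508 mmHg

4510 mmHg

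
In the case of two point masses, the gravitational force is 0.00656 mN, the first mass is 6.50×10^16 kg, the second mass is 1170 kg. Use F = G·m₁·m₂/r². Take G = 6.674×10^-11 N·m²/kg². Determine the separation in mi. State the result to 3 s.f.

17300 mi

From Newton's law of gravitation: r = √(G·m₁m₂/F).
F = 0.00656 mN = 6.560×10^-6 N; m₁ = 6.50×10^16 kg; m₂ = 1170 kg; G = 6.674×10^-11 N·m²/kg².
r = 2.782×10^7 m
2.782×10^7 m × (1 mi / 1609 m) = 17284 mi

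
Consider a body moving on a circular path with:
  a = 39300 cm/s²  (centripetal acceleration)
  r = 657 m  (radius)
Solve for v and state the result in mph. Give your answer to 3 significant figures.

1140 mph

Rearranging: v = √(a·r).
a = 39300 cm/s² = 393.0 m/s²; r = 657 m.
v = 508.1 m/s
508.1 m/s × (1 mph / 0.4470 m/s) = 1137 mph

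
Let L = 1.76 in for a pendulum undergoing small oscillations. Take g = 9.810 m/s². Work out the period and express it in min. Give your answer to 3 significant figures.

0.00707 min

T is given directly by: T = 2π√(L/g).
L = 1.76 in = 0.04470 m; g = 9.810 m/s².
T = 0.4241 s
0.4241 s × (1 min / 60.00 s) = 0.007069 min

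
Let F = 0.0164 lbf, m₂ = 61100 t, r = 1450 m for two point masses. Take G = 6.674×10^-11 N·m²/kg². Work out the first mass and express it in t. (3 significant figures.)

37600 t

Solving F = G·m₁·m₂/r² for m₁: m₁ = F·r²/(G·m₂).
F = 0.0164 lbf = 0.07295 N; m₂ = 61100 t = 6.110×10^7 kg; r = 1450 m; G = 6.674×10^-11 N·m²/kg².
m₁ = 3.761×10^7 kg
3.761×10^7 kg × (1 t / 1000 kg) = 37613 t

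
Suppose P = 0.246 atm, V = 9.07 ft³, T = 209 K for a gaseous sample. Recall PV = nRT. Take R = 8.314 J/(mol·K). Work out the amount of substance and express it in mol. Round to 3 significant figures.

3.68 mol

From the ideal-gas law: n = PV/(RT).
P = 0.246 atm = 24926 Pa; V = 9.07 ft³ = 0.2568 m³; T = 209 K; R = 8.314 J/(mol·K).
n = 3.684 mol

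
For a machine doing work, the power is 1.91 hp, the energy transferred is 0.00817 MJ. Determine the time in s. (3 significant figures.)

Rearranging: t = W/P.
P = 1.91 hp = 1424 W; W = 0.00817 MJ = 8170 J.
t = 5.736 s

5.74 s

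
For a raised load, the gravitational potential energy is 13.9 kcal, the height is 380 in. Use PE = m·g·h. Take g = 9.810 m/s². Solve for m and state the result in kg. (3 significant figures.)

614 kg

Rearranging PE = m·g·h for m: m = PE/(g·h).
PE = 13.9 kcal = 58158 J; h = 380 in = 9.652 m; g = 9.810 m/s².
m = 614.2 kg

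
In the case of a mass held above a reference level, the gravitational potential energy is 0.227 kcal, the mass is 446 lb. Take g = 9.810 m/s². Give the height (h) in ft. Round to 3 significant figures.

1.57 ft

Rearranging PE = m·g·h for h: h = PE/(m·g).
PE = 0.227 kcal = 949.8 J; m = 446 lb = 202.3 kg; g = 9.810 m/s².
h = 0.4786 m
0.4786 m × (1 ft / 0.3048 m) = 1.570 ft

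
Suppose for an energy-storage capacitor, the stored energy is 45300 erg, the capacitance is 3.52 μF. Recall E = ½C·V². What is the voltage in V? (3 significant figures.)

50.7 V

Rearranging E = ½C·V² for V: V = √(2E/C).
E = 45300 erg = 0.004530 J; C = 3.52 μF = 3.520×10^-6 F.
V = 50.73 V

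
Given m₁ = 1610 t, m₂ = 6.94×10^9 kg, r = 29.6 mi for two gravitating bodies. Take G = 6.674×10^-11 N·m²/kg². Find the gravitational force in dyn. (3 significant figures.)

From Newton's law of gravitation: F = Gm₁m₂/r².
m₁ = 1610 t = 1.610×10^6 kg; m₂ = 6.94×10^9 kg; r = 29.6 mi = 47637 m; G = 6.674×10^-11 N·m²/kg².
F = 3.286×10^-4 N
3.286×10^-4 N × (1 dyn / 1.000×10^-5 N) = 32.86 dyn

32.9 dyn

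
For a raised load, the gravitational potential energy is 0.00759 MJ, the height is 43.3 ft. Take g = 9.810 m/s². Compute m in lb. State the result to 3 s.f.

129 lb

Rearranging: m = PE/(g·h).
PE = 0.00759 MJ = 7590 J; h = 43.3 ft = 13.20 m; g = 9.810 m/s².
m = 58.62 kg
58.62 kg × (1 lb / 0.4536 kg) = 129.2 lb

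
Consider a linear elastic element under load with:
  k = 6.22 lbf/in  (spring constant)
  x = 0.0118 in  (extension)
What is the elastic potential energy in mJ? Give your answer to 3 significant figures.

0.0489 mJ

U is given directly by: U = ½kx².
k = 6.22 lbf/in = 1089 N/m; x = 0.0118 in = 2.997×10^-4 m.
U = 4.893×10^-5 J
4.893×10^-5 J × (1 mJ / 0.001000 J) = 0.04893 mJ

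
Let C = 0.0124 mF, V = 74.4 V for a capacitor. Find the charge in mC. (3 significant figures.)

0.923 mC

Rearranging C = Q/V for Q: Q = CV.
C = 0.0124 mF = 1.240×10^-5 F; V = 74.4 V.
Q = 9.226×10^-4 C
9.226×10^-4 C × (1 mC / 0.001000 C) = 0.9226 mC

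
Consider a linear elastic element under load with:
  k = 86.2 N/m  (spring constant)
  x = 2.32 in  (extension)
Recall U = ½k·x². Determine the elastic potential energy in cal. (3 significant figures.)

Directly: U = ½kx².
k = 86.2 N/m; x = 2.32 in = 0.05893 m.
U = 0.1497 J
0.1497 J × (1 cal / 4.184 J) = 0.03577 cal

0.0358 cal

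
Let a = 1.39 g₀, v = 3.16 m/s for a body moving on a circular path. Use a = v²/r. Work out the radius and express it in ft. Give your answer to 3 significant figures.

2.40 ft

Solving a = v²/r for r: r = v²/a.
a = 1.39 g₀ = 13.63 m/s²; v = 3.16 m/s.
r = 0.7326 m
0.7326 m × (1 ft / 0.3048 m) = 2.403 ft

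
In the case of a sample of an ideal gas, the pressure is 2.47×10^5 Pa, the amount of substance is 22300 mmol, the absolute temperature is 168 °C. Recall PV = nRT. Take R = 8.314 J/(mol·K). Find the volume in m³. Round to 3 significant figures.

From the ideal-gas law: V = nRT/P.
P = 2.47×10^5 Pa; n = 22300 mmol = 22.30 mol; T = 168 °C = 441.1 K; R = 8.314 J/(mol·K).
V = 0.3311 m³

0.331 m³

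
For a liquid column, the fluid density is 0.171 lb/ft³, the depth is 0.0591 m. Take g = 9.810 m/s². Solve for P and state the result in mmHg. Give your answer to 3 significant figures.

P is given directly by: P = ρgh.
ρ = 0.171 lb/ft³ = 2.739 kg/m³; h = 0.0591 m; g = 9.810 m/s².
P = 1.588 Pa
1.588 Pa × (1 mmHg / 133.3 Pa) = 0.01191 mmHg

0.0119 mmHg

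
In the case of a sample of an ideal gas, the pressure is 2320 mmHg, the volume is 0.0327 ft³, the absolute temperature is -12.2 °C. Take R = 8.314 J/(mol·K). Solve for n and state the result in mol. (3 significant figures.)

From the ideal-gas law: n = PV/(RT).
P = 2320 mmHg = 3.093×10^5 Pa; V = 0.0327 ft³ = 9.260×10^-4 m³; T = -12.2 °C = 260.9 K; R = 8.314 J/(mol·K).
n = 0.1320 mol

0.132 mol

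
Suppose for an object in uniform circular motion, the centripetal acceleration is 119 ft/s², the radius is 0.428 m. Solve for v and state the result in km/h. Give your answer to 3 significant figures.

14.2 km/h

Rearranging: v = √(a·r).
a = 119 ft/s² = 36.27 m/s²; r = 0.428 m.
v = 3.940 m/s
3.940 m/s × (1 km/h / 0.2778 m/s) = 14.18 km/h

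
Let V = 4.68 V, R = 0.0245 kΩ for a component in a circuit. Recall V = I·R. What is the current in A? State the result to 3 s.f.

0.191 A

From Ohm's law: I = V/R.
V = 4.68 V; R = 0.0245 kΩ = 24.50 Ω.
I = 0.1910 A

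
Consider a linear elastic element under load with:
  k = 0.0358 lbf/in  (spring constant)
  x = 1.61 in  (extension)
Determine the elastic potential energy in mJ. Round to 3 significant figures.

Directly: U = ½kx².
k = 0.0358 lbf/in = 6.270 N/m; x = 1.61 in = 0.04089 m.
U = 0.005242 J
0.005242 J × (1 mJ / 0.001000 J) = 5.242 mJ

5.24 mJ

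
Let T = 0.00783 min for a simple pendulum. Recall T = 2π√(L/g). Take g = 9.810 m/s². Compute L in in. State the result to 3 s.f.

2.16 in

Rearranging T = 2π√(L/g) for L: L = g·(T/2π)².
T = 0.00783 min = 0.4698 s; g = 9.810 m/s².
L = 0.05484 m
0.05484 m × (1 in / 0.02540 m) = 2.159 in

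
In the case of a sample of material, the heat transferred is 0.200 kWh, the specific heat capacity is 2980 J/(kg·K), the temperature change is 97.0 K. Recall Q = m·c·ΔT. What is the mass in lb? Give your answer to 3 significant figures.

5.49 lb

Solving Q = m·c·ΔT for m: m = Q/(c·ΔT).
Q = 0.200 kWh = 7.200×10^5 J; c = 2980 J/(kg·K); ΔT = 97.0 K.
m = 2.491 kg
2.491 kg × (1 lb / 0.4536 kg) = 5.491 lb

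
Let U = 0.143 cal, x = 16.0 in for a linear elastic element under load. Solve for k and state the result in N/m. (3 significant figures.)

Rearranging U = ½k·x² for k: k = 2U/x².
U = 0.143 cal = 0.5983 J; x = 16.0 in = 0.4064 m.
k = 7.245 N/m

7.25 N/m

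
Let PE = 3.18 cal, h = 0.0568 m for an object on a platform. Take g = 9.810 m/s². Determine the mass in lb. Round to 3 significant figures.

Rearranging PE = m·g·h for m: m = PE/(g·h).
PE = 3.18 cal = 13.31 J; h = 0.0568 m; g = 9.810 m/s².
m = 23.88 kg
23.88 kg × (1 lb / 0.4536 kg) = 52.64 lb

52.6 lb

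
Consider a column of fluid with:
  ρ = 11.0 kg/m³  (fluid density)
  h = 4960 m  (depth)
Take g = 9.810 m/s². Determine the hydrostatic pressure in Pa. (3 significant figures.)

Directly: P = ρgh.
ρ = 11.0 kg/m³; h = 4960 m; g = 9.810 m/s².
P = 5.352×10^5 Pa  (the unit combination reduces to kg/(m·s²) = Pa)

5.35×10^5 Pa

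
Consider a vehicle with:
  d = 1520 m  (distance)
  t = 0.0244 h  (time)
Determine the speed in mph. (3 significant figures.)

v is given directly by: v = d/t.
d = 1520 m; t = 0.0244 h = 87.84 s.
v = 17.30 m/s
17.30 m/s × (1 mph / 0.4470 m/s) = 38.71 mph

38.7 mph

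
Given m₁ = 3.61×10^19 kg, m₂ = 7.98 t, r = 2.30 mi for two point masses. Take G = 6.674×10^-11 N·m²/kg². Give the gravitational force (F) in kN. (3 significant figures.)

1400 kN

Directly: F = Gm₁m₂/r².
m₁ = 3.61×10^19 kg; m₂ = 7.98 t = 7980 kg; r = 2.30 mi = 3701 m; G = 6.674×10^-11 N·m²/kg².
F = 1.403×10^6 N  (the unit combination reduces to kg·m/s² = N)
1.403×10^6 N × (1 kN / 1000 N) = 1403 kN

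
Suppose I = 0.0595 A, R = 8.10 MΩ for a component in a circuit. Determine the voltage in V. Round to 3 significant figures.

4.82×10^5 V

V is given directly by: V = IR.
I = 0.0595 A; R = 8.10 MΩ = 8.100×10^6 Ω.
V = 4.819×10^5 V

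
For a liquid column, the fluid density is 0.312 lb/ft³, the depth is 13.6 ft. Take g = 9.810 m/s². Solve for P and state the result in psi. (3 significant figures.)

P is given directly by: P = ρgh.
ρ = 0.312 lb/ft³ = 4.998 kg/m³; h = 13.6 ft = 4.145 m; g = 9.810 m/s².
P = 203.2 Pa
203.2 Pa × (1 psi / 6895 Pa) = 0.02948 psi

0.0295 psi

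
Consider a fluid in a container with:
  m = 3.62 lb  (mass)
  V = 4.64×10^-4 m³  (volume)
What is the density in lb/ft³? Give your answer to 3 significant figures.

ρ is given directly by: ρ = m/V.
m = 3.62 lb = 1.642 kg; V = 4.64×10^-4 m³.
ρ = 3539 kg/m³
3539 kg/m³ × (1 lb/ft³ / 16.02 kg/m³) = 220.9 lb/ft³

221 lb/ft³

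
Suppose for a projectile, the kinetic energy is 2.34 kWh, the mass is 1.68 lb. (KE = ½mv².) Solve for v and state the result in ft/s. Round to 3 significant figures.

15400 ft/s

Rearranging KE = ½mv² for v: v = √(2·KE/m).
KE = 2.34 kWh = 8.424×10^6 J; m = 1.68 lb = 0.7620 kg.
v = 4702 m/s
4702 m/s × (1 ft/s / 0.3048 m/s) = 15427 ft/s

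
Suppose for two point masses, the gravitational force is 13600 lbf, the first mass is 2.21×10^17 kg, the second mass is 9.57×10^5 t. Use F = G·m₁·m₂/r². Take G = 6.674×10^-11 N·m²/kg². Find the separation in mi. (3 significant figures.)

From Newton's law of gravitation: r = √(G·m₁m₂/F).
F = 13600 lbf = 60496 N; m₁ = 2.21×10^17 kg; m₂ = 9.57×10^5 t = 9.570×10^8 kg; G = 6.674×10^-11 N·m²/kg².
r = 4.830×10^5 m
4.830×10^5 m × (1 mi / 1609 m) = 300.1 mi

300 mi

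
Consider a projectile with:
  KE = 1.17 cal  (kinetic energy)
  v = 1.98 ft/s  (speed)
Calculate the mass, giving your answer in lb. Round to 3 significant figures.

59.3 lb

Solving KE = ½mv² for m: m = 2·KE/v².
KE = 1.17 cal = 4.895 J; v = 1.98 ft/s = 0.6035 m/s.
m = 26.88 kg
26.88 kg × (1 lb / 0.4536 kg) = 59.26 lb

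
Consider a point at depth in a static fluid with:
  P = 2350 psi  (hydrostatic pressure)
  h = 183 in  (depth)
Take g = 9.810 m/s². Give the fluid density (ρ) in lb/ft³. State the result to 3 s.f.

22200 lb/ft³

Solving P = ρ·g·h for ρ: ρ = P/(g·h).
P = 2350 psi = 1.620×10^7 Pa; h = 183 in = 4.648 m; g = 9.810 m/s².
ρ = 3.553×10^5 kg/m³
3.553×10^5 kg/m³ × (1 lb/ft³ / 16.02 kg/m³) = 22183 lb/ft³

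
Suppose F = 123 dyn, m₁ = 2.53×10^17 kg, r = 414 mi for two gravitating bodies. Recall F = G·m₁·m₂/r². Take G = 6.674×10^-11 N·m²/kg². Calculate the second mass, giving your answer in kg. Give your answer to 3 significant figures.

32.3 kg

Rearranging: m₂ = F·r²/(G·m₁).
F = 123 dyn = 0.001230 N; m₁ = 2.53×10^17 kg; r = 414 mi = 6.663×10^5 m; G = 6.674×10^-11 N·m²/kg².
m₂ = 32.34 kg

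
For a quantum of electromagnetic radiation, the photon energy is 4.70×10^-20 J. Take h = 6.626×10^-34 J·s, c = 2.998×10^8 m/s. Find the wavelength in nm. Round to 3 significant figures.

4230 nm

Rearranging E = h·c/λ for λ: λ = hc/E.
E = 4.70×10^-20 J; h = 6.626×10^-34 J·s; c = 2.998×10^8 m/s.
λ = 4.227×10^-6 m
4.227×10^-6 m × (1 nm / 1.000×10^-9 m) = 4227 nm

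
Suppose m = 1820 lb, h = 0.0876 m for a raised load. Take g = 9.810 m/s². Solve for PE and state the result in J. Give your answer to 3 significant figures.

709 J

PE is given directly by: PE = mgh.
m = 1820 lb = 825.5 kg; h = 0.0876 m; g = 9.810 m/s².
PE = 709.4 J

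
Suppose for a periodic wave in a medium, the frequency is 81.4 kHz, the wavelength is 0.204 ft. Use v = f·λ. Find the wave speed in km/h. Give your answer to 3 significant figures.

Directly: v = fλ.
f = 81.4 kHz = 81400 Hz; λ = 0.204 ft = 0.06218 m.
v = 5061 m/s
5061 m/s × (1 km/h / 0.2778 m/s) = 18221 km/h

18200 km/h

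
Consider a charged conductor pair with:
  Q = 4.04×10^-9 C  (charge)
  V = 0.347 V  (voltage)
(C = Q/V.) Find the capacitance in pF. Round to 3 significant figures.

11600 pF

Directly: C = Q/V.
Q = 4.04×10^-9 C; V = 0.347 V.
C = 1.164×10^-8 F
1.164×10^-8 F × (1 pF / 1.000×10^-12 F) = 11643 pF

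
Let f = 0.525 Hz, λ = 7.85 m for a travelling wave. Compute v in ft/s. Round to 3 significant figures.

Directly: v = fλ.
f = 0.525 Hz; λ = 7.85 m.
v = 4.121 m/s
4.121 m/s × (1 ft/s / 0.3048 m/s) = 13.52 ft/s

13.5 ft/s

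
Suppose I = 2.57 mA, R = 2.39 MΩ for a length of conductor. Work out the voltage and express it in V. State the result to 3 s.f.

6140 V

V is given directly by: V = IR.
I = 2.57 mA = 0.002570 A; R = 2.39 MΩ = 2.390×10^6 Ω.
V = 6142 V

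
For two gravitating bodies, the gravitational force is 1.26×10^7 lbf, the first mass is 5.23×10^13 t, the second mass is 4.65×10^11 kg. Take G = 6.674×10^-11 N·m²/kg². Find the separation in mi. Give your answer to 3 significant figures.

106 mi

Rearranging F = G·m₁·m₂/r² for r: r = √(G·m₁m₂/F).
F = 1.26×10^7 lbf = 5.605×10^7 N; m₁ = 5.23×10^13 t = 5.230×10^16 kg; m₂ = 4.65×10^11 kg; G = 6.674×10^-11 N·m²/kg².
r = 1.702×10^5 m
1.702×10^5 m × (1 mi / 1609 m) = 105.7 mi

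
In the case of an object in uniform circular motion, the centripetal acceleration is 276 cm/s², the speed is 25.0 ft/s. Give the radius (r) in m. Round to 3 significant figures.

Rearranging: r = v²/a.
a = 276 cm/s² = 2.760 m/s²; v = 25.0 ft/s = 7.620 m/s.
r = 21.04 m

21.0 m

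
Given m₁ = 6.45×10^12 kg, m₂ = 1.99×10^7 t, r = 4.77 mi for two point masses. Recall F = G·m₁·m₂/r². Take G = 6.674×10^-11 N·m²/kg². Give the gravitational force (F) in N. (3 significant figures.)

From Newton's law of gravitation: F = Gm₁m₂/r².
m₁ = 6.45×10^12 kg; m₂ = 1.99×10^7 t = 1.990×10^10 kg; r = 4.77 mi = 7677 m; G = 6.674×10^-11 N·m²/kg².
F = 1.454×10^5 N  (the unit combination reduces to kg·m/s² = N)

1.45×10^5 N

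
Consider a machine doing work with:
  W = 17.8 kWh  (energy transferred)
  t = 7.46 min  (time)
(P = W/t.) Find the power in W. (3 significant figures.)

Directly: P = W/t.
W = 17.8 kWh = 6.408×10^7 J; t = 7.46 min = 447.6 s.
P = 1.432×10^5 W

1.43×10^5 W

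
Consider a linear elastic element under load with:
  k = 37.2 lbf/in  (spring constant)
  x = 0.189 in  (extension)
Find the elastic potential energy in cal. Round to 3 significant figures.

0.0179 cal

U is given directly by: U = ½kx².
k = 37.2 lbf/in = 6515 N/m; x = 0.189 in = 0.004801 m.
U = 0.07507 J  (the unit combination reduces to kg·m²/s² = J)
0.07507 J × (1 cal / 4.184 J) = 0.01794 cal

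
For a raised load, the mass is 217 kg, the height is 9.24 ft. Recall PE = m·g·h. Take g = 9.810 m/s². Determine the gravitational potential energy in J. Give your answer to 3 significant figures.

Directly: PE = mgh.
m = 217 kg; h = 9.24 ft = 2.816 m; g = 9.810 m/s².
PE = 5995 J

6000 J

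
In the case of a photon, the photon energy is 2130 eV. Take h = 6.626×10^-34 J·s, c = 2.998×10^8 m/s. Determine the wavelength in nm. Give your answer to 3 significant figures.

Rearranging E = h·c/λ for λ: λ = hc/E.
E = 2130 eV = 3.413×10^-16 J; h = 6.626×10^-34 J·s; c = 2.998×10^8 m/s.
λ = 5.821×10^-10 m
5.821×10^-10 m × (1 nm / 1.000×10^-9 m) = 0.5821 nm

0.582 nm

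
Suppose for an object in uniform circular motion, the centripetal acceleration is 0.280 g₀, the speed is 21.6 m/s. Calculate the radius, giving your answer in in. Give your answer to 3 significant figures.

6690 in

Rearranging a = v²/r for r: r = v²/a.
a = 0.280 g₀ = 2.746 m/s²; v = 21.6 m/s.
r = 169.9 m
169.9 m × (1 in / 0.02540 m) = 6690 in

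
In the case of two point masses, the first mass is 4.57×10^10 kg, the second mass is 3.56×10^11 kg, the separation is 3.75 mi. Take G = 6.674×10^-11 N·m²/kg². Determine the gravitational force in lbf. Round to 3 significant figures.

6700 lbf

F is given directly by: F = Gm₁m₂/r².
m₁ = 4.57×10^10 kg; m₂ = 3.56×10^11 kg; r = 3.75 mi = 6035 m; G = 6.674×10^-11 N·m²/kg².
F = 29812 N  (the unit combination reduces to kg·m/s² = N)
29812 N × (1 lbf / 4.448 N) = 6702 lbf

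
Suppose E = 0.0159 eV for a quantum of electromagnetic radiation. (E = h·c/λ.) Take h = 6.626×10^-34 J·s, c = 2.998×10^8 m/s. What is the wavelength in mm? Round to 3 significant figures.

0.0780 mm

Rearranging E = h·c/λ for λ: λ = hc/E.
E = 0.0159 eV = 2.547×10^-21 J; h = 6.626×10^-34 J·s; c = 2.998×10^8 m/s.
λ = 7.798×10^-5 m
7.798×10^-5 m × (1 mm / 0.001000 m) = 0.07798 mm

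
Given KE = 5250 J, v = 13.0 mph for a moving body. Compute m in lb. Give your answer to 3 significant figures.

685 lb

Rearranging KE = ½mv² for m: m = 2·KE/v².
KE = 5250 J; v = 13.0 mph = 5.812 m/s.
m = 310.9 kg
310.9 kg × (1 lb / 0.4536 kg) = 685.4 lb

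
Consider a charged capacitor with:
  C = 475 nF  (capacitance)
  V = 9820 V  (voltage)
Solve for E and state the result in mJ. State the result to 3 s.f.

22900 mJ

Directly: E = ½CV².
C = 475 nF = 4.750×10^-7 F; V = 9820 V.
E = 22.90 J
22.90 J × (1 mJ / 0.001000 J) = 22903 mJ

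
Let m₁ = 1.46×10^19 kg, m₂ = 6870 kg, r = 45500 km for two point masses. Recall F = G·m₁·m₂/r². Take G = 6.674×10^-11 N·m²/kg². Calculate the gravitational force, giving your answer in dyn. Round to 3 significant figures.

323 dyn

From Newton's law of gravitation: F = Gm₁m₂/r².
m₁ = 1.46×10^19 kg; m₂ = 6870 kg; r = 45500 km = 4.550×10^7 m; G = 6.674×10^-11 N·m²/kg².
F = 0.003234 N  (the unit combination reduces to kg·m/s² = N)
0.003234 N × (1 dyn / 1.000×10^-5 N) = 323.4 dyn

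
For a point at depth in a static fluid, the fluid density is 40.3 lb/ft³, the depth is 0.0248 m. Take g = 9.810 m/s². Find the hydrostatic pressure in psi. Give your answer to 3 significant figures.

0.0228 psi

P is given directly by: P = ρgh.
ρ = 40.3 lb/ft³ = 645.5 kg/m³; h = 0.0248 m; g = 9.810 m/s².
P = 157.1 Pa  (the unit combination reduces to kg/(m·s²) = Pa)
157.1 Pa × (1 psi / 6895 Pa) = 0.02278 psi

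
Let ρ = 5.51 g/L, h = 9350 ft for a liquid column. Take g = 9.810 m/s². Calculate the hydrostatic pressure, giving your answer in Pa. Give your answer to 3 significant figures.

1.54×10^5 Pa

Directly: P = ρgh.
ρ = 5.51 g/L = 5.510 kg/m³; h = 9350 ft = 2850 m; g = 9.810 m/s².
P = 1.540×10^5 Pa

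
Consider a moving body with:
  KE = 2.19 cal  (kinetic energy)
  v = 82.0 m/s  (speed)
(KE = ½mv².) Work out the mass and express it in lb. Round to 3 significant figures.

Rearranging KE = ½mv² for m: m = 2·KE/v².
KE = 2.19 cal = 9.163 J; v = 82.0 m/s.
m = 0.002725 kg
0.002725 kg × (1 lb / 0.4536 kg) = 0.006009 lb

0.00601 lb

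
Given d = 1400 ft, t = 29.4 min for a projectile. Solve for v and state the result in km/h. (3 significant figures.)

v is given directly by: v = d/t.
d = 1400 ft = 426.7 m; t = 29.4 min = 1764 s.
v = 0.2419 m/s
0.2419 m/s × (1 km/h / 0.2778 m/s) = 0.8709 km/h

0.871 km/h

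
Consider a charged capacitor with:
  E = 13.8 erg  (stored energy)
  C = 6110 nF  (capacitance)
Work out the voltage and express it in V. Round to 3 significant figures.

0.672 V

Solving E = ½C·V² for V: V = √(2E/C).
E = 13.8 erg = 1.380×10^-6 J; C = 6110 nF = 6.110×10^-6 F.
V = 0.6721 V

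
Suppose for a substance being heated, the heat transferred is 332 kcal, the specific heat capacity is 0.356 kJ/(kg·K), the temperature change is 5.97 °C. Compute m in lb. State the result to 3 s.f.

Rearranging Q = m·c·ΔT for m: m = Q/(c·ΔT).
Q = 332 kcal = 1.389×10^6 J; c = 0.356 kJ/(kg·K) = 356.0 J/(kg·K); ΔT = 5.97 °C = 5.970 K.
m = 653.6 kg
653.6 kg × (1 lb / 0.4536 kg) = 1441 lb

1440 lb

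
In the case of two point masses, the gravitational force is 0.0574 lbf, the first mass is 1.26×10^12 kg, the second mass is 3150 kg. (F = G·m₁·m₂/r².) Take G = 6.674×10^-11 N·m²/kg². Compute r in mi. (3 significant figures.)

From Newton's law of gravitation: r = √(G·m₁m₂/F).
F = 0.0574 lbf = 0.2553 N; m₁ = 1.26×10^12 kg; m₂ = 3150 kg; G = 6.674×10^-11 N·m²/kg².
r = 1019 m
1019 m × (1 mi / 1609 m) = 0.6329 mi

0.633 mi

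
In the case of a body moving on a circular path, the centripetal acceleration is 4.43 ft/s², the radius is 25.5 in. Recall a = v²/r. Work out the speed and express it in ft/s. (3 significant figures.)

Rearranging: v = √(a·r).
a = 4.43 ft/s² = 1.350 m/s²; r = 25.5 in = 0.6477 m.
v = 0.9352 m/s
0.9352 m/s × (1 ft/s / 0.3048 m/s) = 3.068 ft/s

3.07 ft/s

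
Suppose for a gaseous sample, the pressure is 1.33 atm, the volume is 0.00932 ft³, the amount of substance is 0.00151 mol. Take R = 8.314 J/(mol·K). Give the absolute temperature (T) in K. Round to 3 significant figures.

2830 K

Rearranging: T = PV/(nR).
P = 1.33 atm = 1.348×10^5 Pa; V = 0.00932 ft³ = 2.639×10^-4 m³; n = 0.00151 mol; R = 8.314 J/(mol·K).
T = 2833 K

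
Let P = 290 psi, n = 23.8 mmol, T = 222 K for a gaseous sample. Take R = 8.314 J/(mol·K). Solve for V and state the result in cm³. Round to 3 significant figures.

From the ideal-gas law: V = nRT/P.
P = 290 psi = 1.999×10^6 Pa; n = 23.8 mmol = 0.02380 mol; T = 222 K; R = 8.314 J/(mol·K).
V = 2.197×10^-5 m³
2.197×10^-5 m³ × (1 cm³ / 1.000×10^-6 m³) = 21.97 cm³

22.0 cm³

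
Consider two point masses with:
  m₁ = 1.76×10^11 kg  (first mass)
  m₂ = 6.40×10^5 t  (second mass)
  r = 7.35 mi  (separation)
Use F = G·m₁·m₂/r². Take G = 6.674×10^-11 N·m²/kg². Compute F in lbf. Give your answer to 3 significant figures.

From Newton's law of gravitation: F = Gm₁m₂/r².
m₁ = 1.76×10^11 kg; m₂ = 6.40×10^5 t = 6.400×10^8 kg; r = 7.35 mi = 11829 m; G = 6.674×10^-11 N·m²/kg².
F = 53.73 N
53.73 N × (1 lbf / 4.448 N) = 12.08 lbf

12.1 lbf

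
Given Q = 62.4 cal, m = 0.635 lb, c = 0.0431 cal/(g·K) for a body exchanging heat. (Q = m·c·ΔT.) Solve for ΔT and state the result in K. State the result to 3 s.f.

5.03 K

Rearranging: ΔT = Q/(m·c).
Q = 62.4 cal = 261.1 J; m = 0.635 lb = 0.2880 kg; c = 0.0431 cal/(g·K) = 180.3 J/(kg·K).
ΔT = 5.027 K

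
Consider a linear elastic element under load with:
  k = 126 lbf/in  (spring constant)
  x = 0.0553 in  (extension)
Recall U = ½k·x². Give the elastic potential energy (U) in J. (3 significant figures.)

U is given directly by: U = ½kx².
k = 126 lbf/in = 22066 N/m; x = 0.0553 in = 0.001405 m.
U = 0.02177 J

0.0218 J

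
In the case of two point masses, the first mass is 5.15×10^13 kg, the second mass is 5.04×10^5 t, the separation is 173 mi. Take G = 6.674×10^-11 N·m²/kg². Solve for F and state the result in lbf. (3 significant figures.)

5.02 lbf

F is given directly by: F = Gm₁m₂/r².
m₁ = 5.15×10^13 kg; m₂ = 5.04×10^5 t = 5.040×10^8 kg; r = 173 mi = 2.784×10^5 m; G = 6.674×10^-11 N·m²/kg².
F = 22.35 N  (the unit combination reduces to kg·m/s² = N)
22.35 N × (1 lbf / 4.448 N) = 5.024 lbf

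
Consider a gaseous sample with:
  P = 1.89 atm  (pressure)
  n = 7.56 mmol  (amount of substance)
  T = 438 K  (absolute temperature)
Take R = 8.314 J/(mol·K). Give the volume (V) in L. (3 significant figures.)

0.144 L

Solving PV = nRT for V: V = nRT/P.
P = 1.89 atm = 1.915×10^5 Pa; n = 7.56 mmol = 0.007560 mol; T = 438 K; R = 8.314 J/(mol·K).
V = 1.438×10^-4 m³
1.438×10^-4 m³ × (1 L / 0.001000 m³) = 0.1438 L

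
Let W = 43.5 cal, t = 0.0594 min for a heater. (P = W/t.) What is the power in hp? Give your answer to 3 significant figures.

0.0685 hp

Directly: P = W/t.
W = 43.5 cal = 182.0 J; t = 0.0594 min = 3.564 s.
P = 51.07 W
51.07 W × (1 hp / 745.7 W) = 0.06848 hp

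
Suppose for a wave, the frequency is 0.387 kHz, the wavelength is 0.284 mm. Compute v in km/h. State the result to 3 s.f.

v is given directly by: v = fλ.
f = 0.387 kHz = 387.0 Hz; λ = 0.284 mm = 2.840×10^-4 m.
v = 0.1099 m/s
0.1099 m/s × (1 km/h / 0.2778 m/s) = 0.3957 km/h

0.396 km/h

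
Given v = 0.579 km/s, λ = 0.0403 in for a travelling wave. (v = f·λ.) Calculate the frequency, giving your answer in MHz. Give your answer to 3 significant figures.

Rearranging: f = v/λ.
v = 0.579 km/s = 579.0 m/s; λ = 0.0403 in = 0.001024 m.
f = 5.656×10^5 Hz
5.656×10^5 Hz × (1 MHz / 1.000×10^6 Hz) = 0.5656 MHz

0.566 MHz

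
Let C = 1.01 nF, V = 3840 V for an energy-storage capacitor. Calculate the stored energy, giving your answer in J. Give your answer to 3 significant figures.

0.00745 J

Directly: E = ½CV².
C = 1.01 nF = 1.010×10^-9 F; V = 3840 V.
E = 0.007447 J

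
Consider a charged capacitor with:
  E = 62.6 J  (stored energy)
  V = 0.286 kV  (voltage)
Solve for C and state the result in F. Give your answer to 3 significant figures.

Rearranging E = ½C·V² for C: C = 2E/V².
E = 62.6 J; V = 0.286 kV = 286.0 V.
C = 0.001531 F

0.00153 F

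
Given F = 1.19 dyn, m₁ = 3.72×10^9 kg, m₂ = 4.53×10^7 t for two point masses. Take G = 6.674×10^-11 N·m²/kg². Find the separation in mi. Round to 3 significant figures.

19100 mi

Solving F = G·m₁·m₂/r² for r: r = √(G·m₁m₂/F).
F = 1.19 dyn = 1.190×10^-5 N; m₁ = 3.72×10^9 kg; m₂ = 4.53×10^7 t = 4.530×10^10 kg; G = 6.674×10^-11 N·m²/kg².
r = 3.074×10^7 m
3.074×10^7 m × (1 mi / 1609 m) = 19103 mi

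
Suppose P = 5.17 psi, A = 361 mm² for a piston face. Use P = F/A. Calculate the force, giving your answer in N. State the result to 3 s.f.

Rearranging: F = P·A.
P = 5.17 psi = 35646 Pa; A = 361 mm² = 3.610×10^-4 m².
F = 12.87 N  (the unit combination reduces to kg·m/s² = N)

12.9 N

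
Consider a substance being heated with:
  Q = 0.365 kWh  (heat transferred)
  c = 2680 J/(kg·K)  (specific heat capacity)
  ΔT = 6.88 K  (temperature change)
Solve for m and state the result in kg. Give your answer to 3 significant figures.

Rearranging: m = Q/(c·ΔT).
Q = 0.365 kWh = 1.314×10^6 J; c = 2680 J/(kg·K); ΔT = 6.88 K.
m = 71.26 kg

71.3 kg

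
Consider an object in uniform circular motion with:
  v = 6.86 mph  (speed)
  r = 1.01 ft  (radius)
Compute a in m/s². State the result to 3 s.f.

a is given directly by: a = v²/r.
v = 6.86 mph = 3.067 m/s; r = 1.01 ft = 0.3078 m.
a = 30.55 m/s²

30.5 m/s²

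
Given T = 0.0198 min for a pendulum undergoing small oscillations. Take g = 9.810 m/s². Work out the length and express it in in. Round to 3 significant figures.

Rearranging: L = g·(T/2π)².
T = 0.0198 min = 1.188 s; g = 9.810 m/s².
L = 0.3507 m
0.3507 m × (1 in / 0.02540 m) = 13.81 in

13.8 in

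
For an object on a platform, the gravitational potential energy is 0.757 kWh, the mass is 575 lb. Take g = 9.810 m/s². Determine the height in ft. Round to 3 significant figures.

3490 ft

Rearranging PE = m·g·h for h: h = PE/(m·g).
PE = 0.757 kWh = 2.725×10^6 J; m = 575 lb = 260.8 kg; g = 9.810 m/s².
h = 1065 m
1065 m × (1 ft / 0.3048 m) = 3494 ft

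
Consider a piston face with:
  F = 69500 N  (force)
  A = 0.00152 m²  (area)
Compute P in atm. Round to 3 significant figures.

Directly: P = F/A.
F = 69500 N; A = 0.00152 m².
P = 4.572×10^7 Pa
4.572×10^7 Pa × (1 atm / 1.013×10^5 Pa) = 451.3 atm

451 atm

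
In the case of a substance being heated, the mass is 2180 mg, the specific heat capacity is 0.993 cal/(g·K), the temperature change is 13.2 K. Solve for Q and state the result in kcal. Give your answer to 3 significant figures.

Q is given directly by: Q = mcΔT.
m = 2180 mg = 0.002180 kg; c = 0.993 cal/(g·K) = 4155 J/(kg·K); ΔT = 13.2 K.
Q = 119.6 J
119.6 J × (1 kcal / 4184 J) = 0.02857 kcal

0.0286 kcal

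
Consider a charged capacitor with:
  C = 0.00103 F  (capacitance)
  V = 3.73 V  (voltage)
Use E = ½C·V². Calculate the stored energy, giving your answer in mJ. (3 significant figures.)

7.17 mJ

E is given directly by: E = ½CV².
C = 0.00103 F; V = 3.73 V.
E = 0.007165 J
0.007165 J × (1 mJ / 0.001000 J) = 7.165 mJ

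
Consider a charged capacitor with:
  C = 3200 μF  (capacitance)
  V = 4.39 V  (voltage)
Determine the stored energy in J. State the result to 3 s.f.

Directly: E = ½CV².
C = 3200 μF = 0.003200 F; V = 4.39 V.
E = 0.03084 J

0.0308 J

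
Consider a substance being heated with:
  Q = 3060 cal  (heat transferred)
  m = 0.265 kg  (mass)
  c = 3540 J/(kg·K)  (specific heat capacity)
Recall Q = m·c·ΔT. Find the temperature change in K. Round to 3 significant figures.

Rearranging Q = m·c·ΔT for ΔT: ΔT = Q/(m·c).
Q = 3060 cal = 12803 J; m = 0.265 kg; c = 3540 J/(kg·K).
ΔT = 13.65 K

13.6 K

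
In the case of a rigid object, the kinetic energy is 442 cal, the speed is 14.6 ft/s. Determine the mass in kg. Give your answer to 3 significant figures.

Rearranging KE = ½mv² for m: m = 2·KE/v².
KE = 442 cal = 1849 J; v = 14.6 ft/s = 4.450 m/s.
m = 186.8 kg

187 kg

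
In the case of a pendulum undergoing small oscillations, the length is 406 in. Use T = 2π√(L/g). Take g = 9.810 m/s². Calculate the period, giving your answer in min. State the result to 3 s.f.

0.107 min

Directly: T = 2π√(L/g).
L = 406 in = 10.31 m; g = 9.810 m/s².
T = 6.442 s
6.442 s × (1 min / 60.00 s) = 0.1074 min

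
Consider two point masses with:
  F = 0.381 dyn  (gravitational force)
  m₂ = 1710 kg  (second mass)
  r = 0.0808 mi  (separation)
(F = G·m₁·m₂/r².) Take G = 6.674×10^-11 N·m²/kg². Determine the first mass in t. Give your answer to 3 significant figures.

564 t

From Newton's law of gravitation: m₁ = F·r²/(G·m₂).
F = 0.381 dyn = 3.810×10^-6 N; m₂ = 1710 kg; r = 0.0808 mi = 130.0 m; G = 6.674×10^-11 N·m²/kg².
m₁ = 5.645×10^5 kg
5.645×10^5 kg × (1 t / 1000 kg) = 564.5 t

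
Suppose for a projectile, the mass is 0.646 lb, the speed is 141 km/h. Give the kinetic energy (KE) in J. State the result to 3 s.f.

225 J

Directly: KE = ½mv².
m = 0.646 lb = 0.2930 kg; v = 141 km/h = 39.17 m/s.
KE = 224.8 J  (the unit combination reduces to kg·m²/s² = J)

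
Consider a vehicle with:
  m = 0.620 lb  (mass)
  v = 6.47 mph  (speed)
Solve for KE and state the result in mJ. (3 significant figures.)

KE is given directly by: KE = ½mv².
m = 0.620 lb = 0.2812 kg; v = 6.47 mph = 2.892 m/s.
KE = 1.176 J
1.176 J × (1 mJ / 0.001000 J) = 1176 mJ

1180 mJ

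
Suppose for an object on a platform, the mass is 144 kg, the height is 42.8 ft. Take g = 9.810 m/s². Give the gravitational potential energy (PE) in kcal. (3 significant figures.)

Directly: PE = mgh.
m = 144 kg; h = 42.8 ft = 13.05 m; g = 9.810 m/s².
PE = 18429 J  (the unit combination reduces to kg·m²/s² = J)
18429 J × (1 kcal / 4184 J) = 4.405 kcal

4.40 kcal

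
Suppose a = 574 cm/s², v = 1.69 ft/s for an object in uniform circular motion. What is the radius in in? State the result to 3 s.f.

Rearranging a = v²/r for r: r = v²/a.
a = 574 cm/s² = 5.740 m/s²; v = 1.69 ft/s = 0.5151 m/s.
r = 0.04623 m
0.04623 m × (1 in / 0.02540 m) = 1.820 in

1.82 in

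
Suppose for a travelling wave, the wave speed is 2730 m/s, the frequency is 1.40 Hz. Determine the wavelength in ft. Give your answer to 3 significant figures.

Rearranging: λ = v/f.
v = 2730 m/s; f = 1.40 Hz.
λ = 1950 m
1950 m × (1 ft / 0.3048 m) = 6398 ft

6400 ft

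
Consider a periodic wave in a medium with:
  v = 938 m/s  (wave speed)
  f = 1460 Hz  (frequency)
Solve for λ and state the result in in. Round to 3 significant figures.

25.3 in

Rearranging: λ = v/f.
v = 938 m/s; f = 1460 Hz.
λ = 0.6425 m
0.6425 m × (1 in / 0.02540 m) = 25.29 in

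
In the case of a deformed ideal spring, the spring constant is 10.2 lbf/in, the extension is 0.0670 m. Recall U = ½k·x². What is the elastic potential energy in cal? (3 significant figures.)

U is given directly by: U = ½kx².
k = 10.2 lbf/in = 1786 N/m; x = 0.0670 m.
U = 4.009 J
4.009 J × (1 cal / 4.184 J) = 0.9583 cal

0.958 cal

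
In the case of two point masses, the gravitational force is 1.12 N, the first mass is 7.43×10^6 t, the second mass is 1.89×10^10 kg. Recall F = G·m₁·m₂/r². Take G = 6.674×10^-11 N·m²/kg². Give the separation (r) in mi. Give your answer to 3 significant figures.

Solving F = G·m₁·m₂/r² for r: r = √(G·m₁m₂/F).
F = 1.12 N; m₁ = 7.43×10^6 t = 7.430×10^9 kg; m₂ = 1.89×10^10 kg; G = 6.674×10^-11 N·m²/kg².
r = 91476 m
91476 m × (1 mi / 1609 m) = 56.84 mi

56.8 mi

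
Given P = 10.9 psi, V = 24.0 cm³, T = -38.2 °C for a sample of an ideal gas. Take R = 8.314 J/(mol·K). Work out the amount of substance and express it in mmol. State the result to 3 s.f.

From the ideal-gas law: n = PV/(RT).
P = 10.9 psi = 75153 Pa; V = 24.0 cm³ = 2.400×10^-5 m³; T = -38.2 °C = 234.9 K; R = 8.314 J/(mol·K).
n = 9.234×10^-4 mol
9.234×10^-4 mol × (1 mmol / 0.001000 mol) = 0.9234 mmol

0.923 mmol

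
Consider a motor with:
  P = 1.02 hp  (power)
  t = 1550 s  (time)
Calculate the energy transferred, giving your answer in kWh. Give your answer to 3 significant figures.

Solving P = W/t for W: W = P·t.
P = 1.02 hp = 760.6 W; t = 1550 s.
W = 1.179×10^6 J
1.179×10^6 J × (1 kWh / 3.600×10^6 J) = 0.3275 kWh

0.327 kWh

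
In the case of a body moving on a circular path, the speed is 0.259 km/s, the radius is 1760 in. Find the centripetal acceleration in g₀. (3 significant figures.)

153 g₀

a is given directly by: a = v²/r.
v = 0.259 km/s = 259.0 m/s; r = 1760 in = 44.70 m.
a = 1501 m/s²
1501 m/s² × (1 g₀ / 9.807 m/s²) = 153.0 g₀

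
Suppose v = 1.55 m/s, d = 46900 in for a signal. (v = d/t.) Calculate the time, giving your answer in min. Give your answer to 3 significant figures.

Solving v = d/t for t: t = d/v.
v = 1.55 m/s; d = 46900 in = 1191 m.
t = 768.6 s
768.6 s × (1 min / 60.00 s) = 12.81 min

12.8 min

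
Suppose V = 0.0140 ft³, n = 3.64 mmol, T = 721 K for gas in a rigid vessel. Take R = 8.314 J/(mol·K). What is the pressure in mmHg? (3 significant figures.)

Directly: P = nRT/V.
V = 0.0140 ft³ = 3.964×10^-4 m³; n = 3.64 mmol = 0.003640 mol; T = 721 K; R = 8.314 J/(mol·K).
P = 55039 Pa  (the unit combination reduces to kg/(m·s²) = Pa)
55039 Pa × (1 mmHg / 133.3 Pa) = 412.8 mmHg

413 mmHg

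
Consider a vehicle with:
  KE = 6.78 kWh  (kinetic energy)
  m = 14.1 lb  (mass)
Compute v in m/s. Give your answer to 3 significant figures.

Solving KE = ½mv² for v: v = √(2·KE/m).
KE = 6.78 kWh = 2.441×10^7 J; m = 14.1 lb = 6.396 kg.
v = 2763 m/s

2760 m/s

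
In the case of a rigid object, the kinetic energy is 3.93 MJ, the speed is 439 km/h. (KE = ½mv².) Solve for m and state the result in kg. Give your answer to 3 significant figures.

Rearranging: m = 2·KE/v².
KE = 3.93 MJ = 3.930×10^6 J; v = 439 km/h = 121.9 m/s.
m = 528.6 kg

529 kg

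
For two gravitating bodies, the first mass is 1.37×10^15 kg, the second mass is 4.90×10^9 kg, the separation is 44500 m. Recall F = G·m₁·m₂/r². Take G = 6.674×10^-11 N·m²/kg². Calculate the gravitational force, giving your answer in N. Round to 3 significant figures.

2.26×10^5 N

From Newton's law of gravitation: F = Gm₁m₂/r².
m₁ = 1.37×10^15 kg; m₂ = 4.90×10^9 kg; r = 44500 m; G = 6.674×10^-11 N·m²/kg².
F = 2.262×10^5 N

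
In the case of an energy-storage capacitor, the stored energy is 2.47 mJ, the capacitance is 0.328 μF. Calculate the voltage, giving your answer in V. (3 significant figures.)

Rearranging E = ½C·V² for V: V = √(2E/C).
E = 2.47 mJ = 0.002470 J; C = 0.328 μF = 3.280×10^-7 F.
V = 122.7 V  (the unit combination reduces to kg·m²/(A·s³) = V)

123 V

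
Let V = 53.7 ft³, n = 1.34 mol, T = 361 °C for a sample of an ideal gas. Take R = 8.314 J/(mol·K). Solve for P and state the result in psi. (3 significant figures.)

P is given directly by: P = nRT/V.
V = 53.7 ft³ = 1.521 m³; n = 1.34 mol; T = 361 °C = 634.1 K; R = 8.314 J/(mol·K).
P = 4646 Pa
4646 Pa × (1 psi / 6895 Pa) = 0.6739 psi

0.674 psi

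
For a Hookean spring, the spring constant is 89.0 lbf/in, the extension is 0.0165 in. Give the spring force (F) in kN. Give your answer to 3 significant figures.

0.00653 kN

Directly: F = kx.
k = 89.0 lbf/in = 15586 N/m; x = 0.0165 in = 4.191×10^-4 m.
F = 6.532 N
6.532 N × (1 kN / 1000 N) = 0.006532 kN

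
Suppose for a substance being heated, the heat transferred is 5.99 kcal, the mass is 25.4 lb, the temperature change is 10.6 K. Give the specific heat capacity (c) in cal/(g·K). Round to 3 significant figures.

0.0490 cal/(g·K)

Rearranging: c = Q/(m·ΔT).
Q = 5.99 kcal = 25062 J; m = 25.4 lb = 11.52 kg; ΔT = 10.6 K.
c = 205.2 J/(kg·K)
205.2 J/(kg·K) × (1 cal/(g·K) / 4184 J/(kg·K)) = 0.04905 cal/(g·K)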